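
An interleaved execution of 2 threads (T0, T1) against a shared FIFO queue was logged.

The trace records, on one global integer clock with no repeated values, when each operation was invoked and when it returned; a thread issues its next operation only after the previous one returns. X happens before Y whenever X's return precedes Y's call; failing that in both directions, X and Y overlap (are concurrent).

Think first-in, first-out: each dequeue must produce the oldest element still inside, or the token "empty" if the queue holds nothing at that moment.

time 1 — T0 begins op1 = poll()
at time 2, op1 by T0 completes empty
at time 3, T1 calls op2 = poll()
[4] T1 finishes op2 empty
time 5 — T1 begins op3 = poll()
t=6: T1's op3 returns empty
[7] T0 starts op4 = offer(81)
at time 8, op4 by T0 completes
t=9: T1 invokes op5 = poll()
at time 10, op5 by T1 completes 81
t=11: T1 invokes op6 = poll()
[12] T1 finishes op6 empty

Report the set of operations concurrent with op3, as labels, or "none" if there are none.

op3 spans [5,6]; an op avoiding the whole window 5..6 is ordered, any other is concurrent
op1 [1,2]: before
op2 [3,4]: before
op4 [7,8]: after
op5 [9,10]: after
op6 [11,12]: after

none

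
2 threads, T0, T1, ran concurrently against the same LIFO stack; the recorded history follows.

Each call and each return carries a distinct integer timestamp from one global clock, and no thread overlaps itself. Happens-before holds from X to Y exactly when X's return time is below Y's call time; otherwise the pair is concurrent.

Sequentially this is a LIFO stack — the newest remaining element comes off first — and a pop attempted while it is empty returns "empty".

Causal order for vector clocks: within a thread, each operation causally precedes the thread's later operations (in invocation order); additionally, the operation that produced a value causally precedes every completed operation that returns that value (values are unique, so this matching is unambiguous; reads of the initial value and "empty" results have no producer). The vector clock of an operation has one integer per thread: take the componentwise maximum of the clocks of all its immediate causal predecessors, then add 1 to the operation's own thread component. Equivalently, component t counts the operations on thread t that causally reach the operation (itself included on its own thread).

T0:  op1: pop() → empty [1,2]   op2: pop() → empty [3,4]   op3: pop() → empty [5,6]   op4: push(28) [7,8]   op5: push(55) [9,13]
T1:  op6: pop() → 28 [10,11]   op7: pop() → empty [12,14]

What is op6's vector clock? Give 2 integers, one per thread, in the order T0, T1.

no predecessors for op1 (invoked 1): T0 increments from zero → (1, 0)
op2 (invocation 3): componentwise max over VC(op1)=(1, 0), +1 at T0, giving (2, 0)
op3 (invocation 5): componentwise max over VC(op2)=(2, 0), +1 at T0, giving (3, 0)
op4 (invocation 7): componentwise max over VC(op3)=(3, 0), +1 at T0, giving (4, 0)
op6 (invocation 10): componentwise max over VC(op4)=(4, 0), +1 at T1, giving (4, 1)
op5 (invocation 9): componentwise max over VC(op4)=(4, 0), +1 at T0, giving (5, 0)
op7 (invocation 12): componentwise max over VC(op6)=(4, 1), +1 at T1, giving (4, 2)
target: VC(op6) = (4, 1)

(4, 1)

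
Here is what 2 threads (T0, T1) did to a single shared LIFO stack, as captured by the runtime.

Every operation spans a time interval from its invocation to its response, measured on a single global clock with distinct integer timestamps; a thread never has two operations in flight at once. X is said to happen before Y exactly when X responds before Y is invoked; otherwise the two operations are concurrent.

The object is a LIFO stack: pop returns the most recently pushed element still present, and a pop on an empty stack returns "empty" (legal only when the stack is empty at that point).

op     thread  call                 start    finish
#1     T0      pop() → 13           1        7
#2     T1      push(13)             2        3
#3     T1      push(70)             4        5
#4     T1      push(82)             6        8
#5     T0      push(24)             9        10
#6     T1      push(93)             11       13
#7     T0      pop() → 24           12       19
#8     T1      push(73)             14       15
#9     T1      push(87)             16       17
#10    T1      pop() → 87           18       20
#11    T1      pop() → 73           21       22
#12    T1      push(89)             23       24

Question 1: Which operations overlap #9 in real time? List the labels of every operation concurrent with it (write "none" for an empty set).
#9 runs from 16 to 17; window-overlapping ops are concurrent
#1 [1,7]: before
#2 [2,3]: before
#3 [4,5]: before
#4 [6,8]: before
#5 [9,10]: before
#6 [11,13]: before
#7 [12,19]: concurrent
#8 [14,15]: before
#10 [18,20]: after
#11 [21,22]: after
#12 [23,24]: after

#7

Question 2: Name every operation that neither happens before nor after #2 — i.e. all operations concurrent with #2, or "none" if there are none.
#2 spans [2,3]: anything still running between times 2 and 3 counts as concurrent
#1 [1,7]: concurrent
#3 [4,5]: after
#4 [6,8]: after
#5 [9,10]: after
#6 [11,13]: after
#7 [12,19]: after
#8 [14,15]: after
#9 [16,17]: after
#10 [18,20]: after
#11 [21,22]: after
#12 [23,24]: after

#1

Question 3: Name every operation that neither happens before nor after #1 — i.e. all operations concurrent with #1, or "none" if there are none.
#1 spans [1,7]; an op avoiding the whole window 1..7 is ordered, any other is concurrent
#2 [2,3]: concurrent
#3 [4,5]: concurrent
#4 [6,8]: concurrent
#5 [9,10]: after
#6 [11,13]: after
#7 [12,19]: after
#8 [14,15]: after
#9 [16,17]: after
#10 [18,20]: after
#11 [21,22]: after
#12 [23,24]: after

#2, #3, #4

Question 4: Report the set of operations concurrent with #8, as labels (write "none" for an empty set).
concurrent with #8 ([14,15]): every op whose interval crosses 14..15
#1 [1,7]: before
#2 [2,3]: before
#3 [4,5]: before
#4 [6,8]: before
#5 [9,10]: before
#6 [11,13]: before
#7 [12,19]: concurrent
#9 [16,17]: after
#10 [18,20]: after
#11 [21,22]: after
#12 [23,24]: after

#7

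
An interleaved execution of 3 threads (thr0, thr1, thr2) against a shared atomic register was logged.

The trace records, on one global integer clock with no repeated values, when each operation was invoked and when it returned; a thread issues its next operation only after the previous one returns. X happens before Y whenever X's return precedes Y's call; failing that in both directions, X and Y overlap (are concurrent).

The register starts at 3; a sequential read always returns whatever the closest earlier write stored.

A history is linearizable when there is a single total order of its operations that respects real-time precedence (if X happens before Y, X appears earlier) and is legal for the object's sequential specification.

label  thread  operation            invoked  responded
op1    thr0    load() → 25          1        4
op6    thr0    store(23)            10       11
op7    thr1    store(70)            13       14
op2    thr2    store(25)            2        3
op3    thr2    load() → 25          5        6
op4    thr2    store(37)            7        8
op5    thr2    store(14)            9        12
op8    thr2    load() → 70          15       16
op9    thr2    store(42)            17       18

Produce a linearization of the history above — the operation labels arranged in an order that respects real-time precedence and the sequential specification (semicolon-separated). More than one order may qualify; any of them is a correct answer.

step 1: op2 store(25) — value 25
step 2: op1 load() → 25 — value 25
step 3: op3 load() → 25 — value 25
step 4: op4 store(37) — value 37
step 5: op5 store(14) — value 14
step 6: op6 store(23) — value 23
step 7: op7 store(70) — value 70
step 8: op8 load() → 70 — value 70
step 9: op9 store(42) — value 42

op2; op1; op3; op4; op5; op6; op7; op8; op9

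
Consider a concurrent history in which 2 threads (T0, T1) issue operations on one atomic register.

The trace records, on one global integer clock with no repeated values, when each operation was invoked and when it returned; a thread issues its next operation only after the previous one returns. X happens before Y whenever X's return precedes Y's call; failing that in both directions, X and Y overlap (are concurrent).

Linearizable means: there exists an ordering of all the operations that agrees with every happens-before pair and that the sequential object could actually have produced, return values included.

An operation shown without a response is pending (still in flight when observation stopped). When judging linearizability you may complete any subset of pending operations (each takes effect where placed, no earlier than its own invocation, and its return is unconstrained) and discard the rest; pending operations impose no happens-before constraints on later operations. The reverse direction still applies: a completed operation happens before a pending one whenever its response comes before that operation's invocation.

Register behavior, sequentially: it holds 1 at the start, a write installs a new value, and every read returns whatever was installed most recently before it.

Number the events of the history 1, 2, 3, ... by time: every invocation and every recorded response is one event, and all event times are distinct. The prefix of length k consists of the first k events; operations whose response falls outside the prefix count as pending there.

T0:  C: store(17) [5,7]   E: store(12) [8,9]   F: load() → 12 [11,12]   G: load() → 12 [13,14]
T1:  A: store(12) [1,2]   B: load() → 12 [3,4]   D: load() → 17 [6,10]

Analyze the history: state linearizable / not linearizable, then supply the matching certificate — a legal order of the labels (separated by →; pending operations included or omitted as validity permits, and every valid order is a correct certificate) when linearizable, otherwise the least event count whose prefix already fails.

after step 1 (A store(12)): value 12
after step 2 (B load() → 12): value 12
after step 3 (C store(17)): value 17
after step 4 (D load() → 17): value 17
after step 5 (E store(12)): value 12
after step 6 (F load() → 12): value 12
after step 7 (G load() → 12): value 12

linearizable — witness: A → B → C → D → E → F → G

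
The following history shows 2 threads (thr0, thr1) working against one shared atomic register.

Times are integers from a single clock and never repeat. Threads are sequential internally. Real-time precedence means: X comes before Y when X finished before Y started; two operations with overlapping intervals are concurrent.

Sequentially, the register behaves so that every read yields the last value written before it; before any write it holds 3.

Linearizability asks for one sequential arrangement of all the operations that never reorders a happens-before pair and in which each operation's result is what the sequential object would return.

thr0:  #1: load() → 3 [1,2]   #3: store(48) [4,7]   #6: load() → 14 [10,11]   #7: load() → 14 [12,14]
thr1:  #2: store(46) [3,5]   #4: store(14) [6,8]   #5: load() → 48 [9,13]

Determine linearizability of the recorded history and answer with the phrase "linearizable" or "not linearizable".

the violation lands at event 13, #5's response at time 13: events 1..12 linearize, events 1..13 do not
the 6 completed operations admit 6 real-time orders; each fails the atomic register replay
completion choices over the 1 pending operation (#7) were checked; none helps
take #1, #2, #3, #4, #5, #6 (pending dropped): step 5 already fails, because #5 load() → 48 cannot occur there
take #1, #2, #3, #4, #6, #5 (pending dropped): step 6 already fails, because #5 load() → 48 cannot occur there

not linearizable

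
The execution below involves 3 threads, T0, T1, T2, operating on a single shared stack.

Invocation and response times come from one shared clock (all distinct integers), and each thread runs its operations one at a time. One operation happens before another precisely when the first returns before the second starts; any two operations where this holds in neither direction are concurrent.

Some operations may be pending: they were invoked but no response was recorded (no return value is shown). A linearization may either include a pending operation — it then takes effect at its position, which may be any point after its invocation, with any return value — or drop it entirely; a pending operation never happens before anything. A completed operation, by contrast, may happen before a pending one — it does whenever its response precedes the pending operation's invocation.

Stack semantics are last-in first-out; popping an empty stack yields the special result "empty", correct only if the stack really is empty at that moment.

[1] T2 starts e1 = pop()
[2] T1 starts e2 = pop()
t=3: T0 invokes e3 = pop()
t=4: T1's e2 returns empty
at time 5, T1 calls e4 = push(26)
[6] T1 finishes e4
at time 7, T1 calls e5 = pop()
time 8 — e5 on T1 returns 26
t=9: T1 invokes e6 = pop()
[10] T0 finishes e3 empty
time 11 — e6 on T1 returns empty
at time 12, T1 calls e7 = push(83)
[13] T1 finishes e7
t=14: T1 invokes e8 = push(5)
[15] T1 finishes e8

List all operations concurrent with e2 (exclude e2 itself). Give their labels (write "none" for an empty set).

e1, e3

overlap test against e2 [2,4]: concurrent iff the interval meets 2..4
e1 [1,…): concurrent
e3 [3,10]: concurrent
e4 [5,6]: after
e5 [7,8]: after
e6 [9,11]: after
e7 [12,13]: after
e8 [14,15]: after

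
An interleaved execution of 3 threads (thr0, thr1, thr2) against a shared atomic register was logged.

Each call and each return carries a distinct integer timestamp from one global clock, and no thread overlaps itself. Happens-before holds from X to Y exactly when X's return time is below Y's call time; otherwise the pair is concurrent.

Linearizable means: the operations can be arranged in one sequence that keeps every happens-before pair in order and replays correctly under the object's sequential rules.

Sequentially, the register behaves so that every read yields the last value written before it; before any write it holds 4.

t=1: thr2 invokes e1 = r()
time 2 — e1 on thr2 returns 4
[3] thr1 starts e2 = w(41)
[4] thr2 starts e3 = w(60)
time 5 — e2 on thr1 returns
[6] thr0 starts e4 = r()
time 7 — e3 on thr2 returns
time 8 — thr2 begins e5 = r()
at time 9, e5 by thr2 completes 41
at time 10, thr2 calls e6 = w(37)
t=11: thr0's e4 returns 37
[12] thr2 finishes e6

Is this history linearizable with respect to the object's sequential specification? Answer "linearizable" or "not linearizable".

linearizable

a witness: e1, e3, e2, e5, e6, e4
1. e1 r() → 4, leaving value 4
2. e3 w(60), leaving value 60
3. e2 w(41), leaving value 41
4. e5 r() → 41, leaving value 41
5. e6 w(37), leaving value 37
6. e4 r() → 37, leaving value 37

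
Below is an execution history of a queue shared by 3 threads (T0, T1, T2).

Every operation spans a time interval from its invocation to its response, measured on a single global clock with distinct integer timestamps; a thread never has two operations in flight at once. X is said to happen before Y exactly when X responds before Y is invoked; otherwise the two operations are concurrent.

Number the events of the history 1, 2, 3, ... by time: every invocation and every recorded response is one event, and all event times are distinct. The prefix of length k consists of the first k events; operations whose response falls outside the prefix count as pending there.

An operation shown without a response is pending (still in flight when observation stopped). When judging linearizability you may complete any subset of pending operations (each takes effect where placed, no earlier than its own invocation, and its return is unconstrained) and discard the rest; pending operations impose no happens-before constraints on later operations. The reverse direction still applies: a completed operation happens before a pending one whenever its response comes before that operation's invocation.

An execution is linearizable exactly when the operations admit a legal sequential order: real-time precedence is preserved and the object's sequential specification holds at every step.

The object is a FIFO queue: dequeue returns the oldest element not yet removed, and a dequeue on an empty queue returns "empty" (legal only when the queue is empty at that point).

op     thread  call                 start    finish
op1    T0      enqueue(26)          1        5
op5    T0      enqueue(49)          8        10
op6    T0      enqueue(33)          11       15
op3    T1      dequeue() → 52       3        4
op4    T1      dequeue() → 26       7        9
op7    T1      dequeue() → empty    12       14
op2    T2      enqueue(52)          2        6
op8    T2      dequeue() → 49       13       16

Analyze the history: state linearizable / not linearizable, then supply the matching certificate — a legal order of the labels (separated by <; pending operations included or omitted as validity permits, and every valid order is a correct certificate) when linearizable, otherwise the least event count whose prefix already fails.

step 1: op2 enqueue(52) — queue <52>
step 2: op1 enqueue(26) — queue <52,26>
step 3: op3 dequeue() → 52 — queue <26>
step 4: op4 dequeue() → 26 — queue <>
step 5: op5 enqueue(49) — queue <49>
step 6: op8 dequeue() → 49 — queue <>
step 7: op7 dequeue() → empty — queue <>
step 8: op6 enqueue(33) — queue <33>

linearizable — witness: op2 < op1 < op3 < op4 < op5 < op8 < op7 < op6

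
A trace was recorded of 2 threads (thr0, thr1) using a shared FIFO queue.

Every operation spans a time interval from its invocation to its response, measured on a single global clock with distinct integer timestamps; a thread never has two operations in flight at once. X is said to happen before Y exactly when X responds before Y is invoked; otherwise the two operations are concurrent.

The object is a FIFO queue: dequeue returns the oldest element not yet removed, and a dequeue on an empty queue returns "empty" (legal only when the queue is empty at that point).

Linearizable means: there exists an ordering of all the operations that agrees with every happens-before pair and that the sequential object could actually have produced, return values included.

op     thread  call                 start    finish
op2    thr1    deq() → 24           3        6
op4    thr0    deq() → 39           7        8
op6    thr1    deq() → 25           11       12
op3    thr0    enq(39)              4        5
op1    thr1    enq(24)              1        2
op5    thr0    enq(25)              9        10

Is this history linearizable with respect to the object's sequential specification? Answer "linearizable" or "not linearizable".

linearizable

witness order: op1, op2, op3, op4, op5, op6
step 1: op1 enq(24) — queue <24>
step 2: op2 deq() → 24 — queue <>
step 3: op3 enq(39) — queue <39>
step 4: op4 deq() → 39 — queue <>
step 5: op5 enq(25) — queue <25>
step 6: op6 deq() → 25 — queue <>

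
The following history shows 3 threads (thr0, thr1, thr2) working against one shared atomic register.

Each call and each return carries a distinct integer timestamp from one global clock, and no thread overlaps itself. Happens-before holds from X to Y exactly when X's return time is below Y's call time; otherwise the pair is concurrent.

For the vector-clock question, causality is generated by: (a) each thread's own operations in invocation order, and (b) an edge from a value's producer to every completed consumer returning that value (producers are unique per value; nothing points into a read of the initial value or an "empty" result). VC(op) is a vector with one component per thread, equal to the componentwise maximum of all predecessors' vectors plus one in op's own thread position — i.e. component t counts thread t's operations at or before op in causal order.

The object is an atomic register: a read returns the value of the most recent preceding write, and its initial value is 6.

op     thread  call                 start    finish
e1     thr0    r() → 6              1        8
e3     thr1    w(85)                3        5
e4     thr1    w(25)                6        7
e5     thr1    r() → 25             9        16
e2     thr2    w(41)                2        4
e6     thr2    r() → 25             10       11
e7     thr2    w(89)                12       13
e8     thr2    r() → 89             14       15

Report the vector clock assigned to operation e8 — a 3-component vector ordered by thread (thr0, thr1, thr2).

(0, 2, 4)

e2, invoked 2, has no incoming edges; only thr2's bump applies → (0, 0, 1)
e3, invoked 3, has no incoming edges; only thr1's bump applies → (0, 1, 0)
e1, invoked 1, has no incoming edges; only thr0's bump applies → (1, 0, 0)
from VC(e3)=(0, 1, 0), e4 (invoked 6) maxes components and bumps thr1 → (0, 2, 0)
from VC(e4)=(0, 2, 0), e5 (invoked 9) maxes components and bumps thr1 → (0, 3, 0)
from VC(e2)=(0, 0, 1), VC(e4)=(0, 2, 0), e6 (invoked 10) maxes components and bumps thr2 → (0, 2, 2)
from VC(e6)=(0, 2, 2), e7 (invoked 12) maxes components and bumps thr2 → (0, 2, 3)
from VC(e7)=(0, 2, 3), e8 (invoked 14) maxes components and bumps thr2 → (0, 2, 4)
target: VC(e8) = (0, 2, 4)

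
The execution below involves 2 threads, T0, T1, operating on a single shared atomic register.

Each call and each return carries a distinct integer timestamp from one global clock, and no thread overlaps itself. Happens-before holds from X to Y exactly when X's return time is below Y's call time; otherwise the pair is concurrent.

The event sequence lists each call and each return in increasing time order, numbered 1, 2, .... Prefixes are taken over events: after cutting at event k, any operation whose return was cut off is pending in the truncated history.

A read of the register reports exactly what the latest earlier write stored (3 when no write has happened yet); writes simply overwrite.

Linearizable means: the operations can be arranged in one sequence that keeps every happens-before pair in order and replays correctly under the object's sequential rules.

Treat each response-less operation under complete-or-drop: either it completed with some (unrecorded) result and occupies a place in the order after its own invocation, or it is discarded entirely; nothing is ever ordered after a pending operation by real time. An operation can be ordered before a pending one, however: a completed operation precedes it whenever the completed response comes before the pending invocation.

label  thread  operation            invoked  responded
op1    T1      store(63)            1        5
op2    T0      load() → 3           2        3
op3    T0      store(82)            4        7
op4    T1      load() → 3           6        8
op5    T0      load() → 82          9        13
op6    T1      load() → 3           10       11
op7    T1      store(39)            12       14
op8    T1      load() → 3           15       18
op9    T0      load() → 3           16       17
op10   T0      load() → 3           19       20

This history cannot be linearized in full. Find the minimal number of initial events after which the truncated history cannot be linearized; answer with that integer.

a valid linearization of events 1..7 exists, for instance op2, op1, op3:
step 1: op2 load() → 3 — value 3
step 2: op1 store(63) — value 63
step 3: op3 store(82) — value 82
include event 8 — op4 responding at 8 — and every candidate order breaks
e.g. op1, op2, op3, op4: illegal at step 2, since op2 load() → 3 cannot apply there
e.g. op1, op2, op4, op3: illegal at step 2, since op2 load() → 3 cannot apply there

8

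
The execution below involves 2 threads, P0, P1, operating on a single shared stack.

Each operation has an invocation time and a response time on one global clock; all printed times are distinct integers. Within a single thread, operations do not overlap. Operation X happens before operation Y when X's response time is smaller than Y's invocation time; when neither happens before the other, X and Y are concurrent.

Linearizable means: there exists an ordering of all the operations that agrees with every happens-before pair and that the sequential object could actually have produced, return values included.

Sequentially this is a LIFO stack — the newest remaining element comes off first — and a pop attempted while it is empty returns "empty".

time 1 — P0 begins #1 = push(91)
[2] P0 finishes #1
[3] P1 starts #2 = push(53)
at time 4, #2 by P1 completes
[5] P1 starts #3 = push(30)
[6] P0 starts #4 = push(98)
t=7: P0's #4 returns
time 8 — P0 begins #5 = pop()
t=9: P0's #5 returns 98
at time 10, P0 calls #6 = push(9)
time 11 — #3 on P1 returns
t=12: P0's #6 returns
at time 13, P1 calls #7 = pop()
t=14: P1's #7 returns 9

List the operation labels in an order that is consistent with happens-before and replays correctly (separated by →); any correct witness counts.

1. #1 push(91), leaving stack <91>
2. #2 push(53), leaving stack <91,53>
3. #3 push(30), leaving stack <91,53,30>
4. #4 push(98), leaving stack <91,53,30,98>
5. #5 pop() → 98, leaving stack <91,53,30>
6. #6 push(9), leaving stack <91,53,30,9>
7. #7 pop() → 9, leaving stack <91,53,30>

#1 → #2 → #3 → #4 → #5 → #6 → #7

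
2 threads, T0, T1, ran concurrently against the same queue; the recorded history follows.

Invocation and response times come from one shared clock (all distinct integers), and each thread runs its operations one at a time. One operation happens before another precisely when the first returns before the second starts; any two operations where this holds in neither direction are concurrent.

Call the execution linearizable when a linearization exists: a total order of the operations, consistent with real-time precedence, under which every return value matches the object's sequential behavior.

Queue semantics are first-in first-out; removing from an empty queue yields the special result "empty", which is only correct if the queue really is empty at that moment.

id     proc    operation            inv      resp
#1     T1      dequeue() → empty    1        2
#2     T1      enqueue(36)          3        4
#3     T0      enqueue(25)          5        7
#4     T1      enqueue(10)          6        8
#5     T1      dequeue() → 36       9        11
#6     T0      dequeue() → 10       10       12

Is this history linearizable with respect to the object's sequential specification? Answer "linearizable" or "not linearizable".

linearizable

a witness: #1, #2, #4, #3, #5, #6
after step 1 (#1 dequeue() → empty): queue <>
after step 2 (#2 enqueue(36)): queue <36>
after step 3 (#4 enqueue(10)): queue <36,10>
after step 4 (#3 enqueue(25)): queue <36,10,25>
after step 5 (#5 dequeue() → 36): queue <10,25>
after step 6 (#6 dequeue() → 10): queue <25>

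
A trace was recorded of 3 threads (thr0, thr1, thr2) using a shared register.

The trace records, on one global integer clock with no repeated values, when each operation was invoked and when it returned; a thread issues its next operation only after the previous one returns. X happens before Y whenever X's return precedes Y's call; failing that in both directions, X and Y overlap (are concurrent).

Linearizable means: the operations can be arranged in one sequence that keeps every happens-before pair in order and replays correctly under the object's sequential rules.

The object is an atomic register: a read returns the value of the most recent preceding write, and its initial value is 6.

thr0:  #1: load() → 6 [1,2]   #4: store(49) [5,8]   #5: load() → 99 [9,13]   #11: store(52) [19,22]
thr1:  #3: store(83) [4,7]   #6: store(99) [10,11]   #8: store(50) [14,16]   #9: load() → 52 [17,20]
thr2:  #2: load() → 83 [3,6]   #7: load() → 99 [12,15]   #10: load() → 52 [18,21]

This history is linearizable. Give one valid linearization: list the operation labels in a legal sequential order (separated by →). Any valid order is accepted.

#1 → #3 → #2 → #4 → #6 → #5 → #7 → #8 → #11 → #9 → #10

step 1: #1 load() → 6 — value 6
step 2: #3 store(83) — value 83
step 3: #2 load() → 83 — value 83
step 4: #4 store(49) — value 49
step 5: #6 store(99) — value 99
step 6: #5 load() → 99 — value 99
step 7: #7 load() → 99 — value 99
step 8: #8 store(50) — value 50
step 9: #11 store(52) — value 52
step 10: #9 load() → 52 — value 52
step 11: #10 load() → 52 — value 52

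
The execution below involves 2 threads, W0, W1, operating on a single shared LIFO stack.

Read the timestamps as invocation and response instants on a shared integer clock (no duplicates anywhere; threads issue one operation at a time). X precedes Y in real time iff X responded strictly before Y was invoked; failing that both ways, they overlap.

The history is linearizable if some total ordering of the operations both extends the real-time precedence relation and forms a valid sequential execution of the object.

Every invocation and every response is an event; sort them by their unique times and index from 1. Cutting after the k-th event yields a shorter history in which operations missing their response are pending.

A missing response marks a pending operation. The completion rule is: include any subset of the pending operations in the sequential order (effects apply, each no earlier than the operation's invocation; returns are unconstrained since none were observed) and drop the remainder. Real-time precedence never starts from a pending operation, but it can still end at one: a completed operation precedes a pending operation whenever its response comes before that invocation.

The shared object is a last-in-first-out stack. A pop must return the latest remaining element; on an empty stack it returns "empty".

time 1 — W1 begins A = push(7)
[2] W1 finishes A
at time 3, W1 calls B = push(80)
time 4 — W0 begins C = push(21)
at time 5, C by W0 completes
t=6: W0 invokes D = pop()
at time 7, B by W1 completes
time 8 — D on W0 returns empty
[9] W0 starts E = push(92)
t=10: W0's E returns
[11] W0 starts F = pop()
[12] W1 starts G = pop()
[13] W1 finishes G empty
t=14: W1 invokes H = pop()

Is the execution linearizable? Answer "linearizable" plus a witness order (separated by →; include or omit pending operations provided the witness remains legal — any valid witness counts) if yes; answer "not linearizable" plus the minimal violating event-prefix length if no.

prefix check: 1..7 passes, 1..8 fails once D's time-8 response joins
the 4 completed operations admit 3 real-time orders; each fails the LIFO stack replay
sample order A, B, C, D stalls at step 4 — D pop() → empty has no legal effect
sample order A, C, B, D stalls at step 4 — D pop() → empty has no legal effect

not linearizable — minimal violating prefix: 8 events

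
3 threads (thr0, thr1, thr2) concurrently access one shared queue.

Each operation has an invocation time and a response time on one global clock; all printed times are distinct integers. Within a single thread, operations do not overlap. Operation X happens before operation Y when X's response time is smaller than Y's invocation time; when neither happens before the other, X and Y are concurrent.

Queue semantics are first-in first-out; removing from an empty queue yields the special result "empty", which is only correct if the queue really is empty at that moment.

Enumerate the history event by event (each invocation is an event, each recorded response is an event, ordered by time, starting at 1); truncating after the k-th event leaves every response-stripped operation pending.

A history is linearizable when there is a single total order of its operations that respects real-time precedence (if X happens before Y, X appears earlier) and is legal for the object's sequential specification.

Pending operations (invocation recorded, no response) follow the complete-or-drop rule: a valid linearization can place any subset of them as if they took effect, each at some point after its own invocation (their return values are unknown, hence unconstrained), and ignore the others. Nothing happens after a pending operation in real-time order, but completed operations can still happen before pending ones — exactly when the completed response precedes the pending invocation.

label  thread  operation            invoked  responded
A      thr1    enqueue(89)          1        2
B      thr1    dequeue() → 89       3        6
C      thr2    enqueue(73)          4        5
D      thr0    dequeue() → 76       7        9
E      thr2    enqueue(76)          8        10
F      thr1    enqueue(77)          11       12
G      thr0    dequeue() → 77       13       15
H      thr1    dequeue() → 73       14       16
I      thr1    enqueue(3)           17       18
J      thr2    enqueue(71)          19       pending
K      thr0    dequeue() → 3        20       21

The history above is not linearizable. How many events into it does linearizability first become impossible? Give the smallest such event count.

events 1..8 are linearizable; a witness order is A, B, C:
after step 1 (A enqueue(89)): queue <89>
after step 2 (B dequeue() → 89): queue <>
after step 3 (C enqueue(73)): queue <73>
at event 9 (D's time-9 response) nothing linearizes any more
no escape via the 1 pending operation (E): every completion choice fails
sample order A, B, C, D (pending dropped) stalls at step 4 — D dequeue() → 76 has no legal effect
sample order A, C, B, D (pending dropped) stalls at step 4 — D dequeue() → 76 has no legal effect

9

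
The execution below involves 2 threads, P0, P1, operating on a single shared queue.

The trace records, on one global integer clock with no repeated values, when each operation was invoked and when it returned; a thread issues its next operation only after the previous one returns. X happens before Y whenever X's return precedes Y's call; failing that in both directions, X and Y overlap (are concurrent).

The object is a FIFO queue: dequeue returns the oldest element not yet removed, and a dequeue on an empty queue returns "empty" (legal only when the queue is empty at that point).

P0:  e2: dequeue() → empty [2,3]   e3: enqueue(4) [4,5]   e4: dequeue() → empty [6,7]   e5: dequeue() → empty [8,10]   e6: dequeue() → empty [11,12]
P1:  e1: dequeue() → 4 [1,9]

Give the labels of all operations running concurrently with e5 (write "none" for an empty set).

e1

concurrent with e5 ([8,10]): every op whose interval crosses 8..10
e1 [1,9]: concurrent
e2 [2,3]: before
e3 [4,5]: before
e4 [6,7]: before
e6 [11,12]: after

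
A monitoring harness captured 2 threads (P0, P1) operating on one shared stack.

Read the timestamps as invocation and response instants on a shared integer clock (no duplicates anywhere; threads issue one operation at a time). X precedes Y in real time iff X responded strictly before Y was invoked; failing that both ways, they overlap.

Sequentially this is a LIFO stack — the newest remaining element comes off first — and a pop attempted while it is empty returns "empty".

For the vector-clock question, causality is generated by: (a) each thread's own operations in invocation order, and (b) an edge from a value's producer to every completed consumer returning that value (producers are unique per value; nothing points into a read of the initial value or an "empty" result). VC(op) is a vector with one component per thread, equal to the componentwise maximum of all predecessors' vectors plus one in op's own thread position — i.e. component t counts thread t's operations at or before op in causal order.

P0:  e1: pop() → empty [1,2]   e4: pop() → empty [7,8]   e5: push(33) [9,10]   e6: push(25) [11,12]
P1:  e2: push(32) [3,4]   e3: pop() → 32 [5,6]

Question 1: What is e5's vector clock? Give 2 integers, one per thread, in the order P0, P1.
(3, 0)

e2, invoked 3, has no incoming edges; only P1's bump applies → (0, 1)
e1, invoked 1, has no incoming edges; only P0's bump applies → (1, 0)
invoked at 5, e3 merges VC(e2)=(0, 1) and bumps P1's slot → (0, 2)
invoked at 7, e4 merges VC(e1)=(1, 0) and bumps P0's slot → (2, 0)
invoked at 9, e5 merges VC(e4)=(2, 0) and bumps P0's slot → (3, 0)
invoked at 11, e6 merges VC(e5)=(3, 0) and bumps P0's slot → (4, 0)
target: VC(e5) = (3, 0)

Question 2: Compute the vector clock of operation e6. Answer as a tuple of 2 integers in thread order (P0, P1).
(4, 0)

no predecessors for e2 (invoked 3): P1 increments from zero → (0, 1)
no predecessors for e1 (invoked 1): P0 increments from zero → (1, 0)
VC(e3, invoked at 5): max of VC(e2)=(0, 1), then +1 on thread P1 → (0, 2)
VC(e4, invoked at 7): max of VC(e1)=(1, 0), then +1 on thread P0 → (2, 0)
VC(e5, invoked at 9): max of VC(e4)=(2, 0), then +1 on thread P0 → (3, 0)
VC(e6, invoked at 11): max of VC(e5)=(3, 0), then +1 on thread P0 → (4, 0)
target: VC(e6) = (4, 0)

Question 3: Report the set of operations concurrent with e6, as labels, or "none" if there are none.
none

concurrent with e6 ([11,12]): every op whose interval crosses 11..12
e1 [1,2]: before
e2 [3,4]: before
e3 [5,6]: before
e4 [7,8]: before
e5 [9,10]: before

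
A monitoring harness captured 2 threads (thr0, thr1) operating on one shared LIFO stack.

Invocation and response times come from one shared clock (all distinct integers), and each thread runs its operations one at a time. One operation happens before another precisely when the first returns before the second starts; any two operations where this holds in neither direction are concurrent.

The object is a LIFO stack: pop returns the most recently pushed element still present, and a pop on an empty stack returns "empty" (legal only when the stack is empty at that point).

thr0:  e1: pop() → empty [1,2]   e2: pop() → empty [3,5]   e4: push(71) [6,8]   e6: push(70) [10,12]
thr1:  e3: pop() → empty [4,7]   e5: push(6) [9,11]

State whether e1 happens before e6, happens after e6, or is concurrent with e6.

before

e1 spans [1,2], e6 spans [10,12]
resp(e1)=2 < inv(e6)=10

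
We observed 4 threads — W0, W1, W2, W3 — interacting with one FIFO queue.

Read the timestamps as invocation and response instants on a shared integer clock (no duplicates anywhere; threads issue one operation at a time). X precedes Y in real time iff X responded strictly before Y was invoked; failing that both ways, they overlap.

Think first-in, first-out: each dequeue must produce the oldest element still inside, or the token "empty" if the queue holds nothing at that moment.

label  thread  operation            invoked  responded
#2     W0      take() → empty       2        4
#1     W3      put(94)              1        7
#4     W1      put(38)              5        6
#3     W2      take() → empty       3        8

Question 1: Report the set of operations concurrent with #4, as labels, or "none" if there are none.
Answer: #1, #3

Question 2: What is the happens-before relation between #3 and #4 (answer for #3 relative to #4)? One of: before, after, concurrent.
Answer: concurrent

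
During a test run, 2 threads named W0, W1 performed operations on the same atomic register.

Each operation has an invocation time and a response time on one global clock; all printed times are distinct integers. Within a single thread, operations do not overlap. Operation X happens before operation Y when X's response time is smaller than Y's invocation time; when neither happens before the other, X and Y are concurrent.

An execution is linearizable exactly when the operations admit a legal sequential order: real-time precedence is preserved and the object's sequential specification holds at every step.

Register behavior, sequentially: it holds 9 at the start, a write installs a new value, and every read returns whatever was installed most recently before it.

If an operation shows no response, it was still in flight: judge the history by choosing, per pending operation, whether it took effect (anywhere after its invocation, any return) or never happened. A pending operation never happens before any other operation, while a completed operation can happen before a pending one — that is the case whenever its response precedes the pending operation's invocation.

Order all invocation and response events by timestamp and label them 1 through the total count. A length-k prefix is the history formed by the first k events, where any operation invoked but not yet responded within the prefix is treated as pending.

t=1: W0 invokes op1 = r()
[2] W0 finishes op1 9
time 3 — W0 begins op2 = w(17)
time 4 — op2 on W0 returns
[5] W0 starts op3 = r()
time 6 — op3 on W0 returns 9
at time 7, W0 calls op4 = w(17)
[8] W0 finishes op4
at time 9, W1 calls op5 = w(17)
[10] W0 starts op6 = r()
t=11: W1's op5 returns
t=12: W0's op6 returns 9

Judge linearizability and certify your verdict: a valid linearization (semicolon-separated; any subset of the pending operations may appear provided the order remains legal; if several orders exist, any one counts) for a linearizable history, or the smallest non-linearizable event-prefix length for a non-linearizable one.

not linearizable — minimal violating prefix: 6 events

already the first 6 events (up to op3's response at time 6) admit no linearization; the first 5 still do
the sole real-time-consistent order of 3 completed operations fails the atomic register replay
take op1, op2, op3: step 3 already fails, because op3 r() → 9 cannot occur there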